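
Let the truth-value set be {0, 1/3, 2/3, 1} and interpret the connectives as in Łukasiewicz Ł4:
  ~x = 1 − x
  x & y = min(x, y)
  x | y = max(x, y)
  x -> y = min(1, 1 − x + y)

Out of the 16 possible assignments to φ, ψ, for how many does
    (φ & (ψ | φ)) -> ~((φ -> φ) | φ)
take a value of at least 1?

φ = 0, ψ = 0 ↦ 1  ≥
φ = 0, ψ = 1/3 ↦ 1  ≥
φ = 0, ψ = 2/3 ↦ 1  ≥
φ = 0, ψ = 1 ↦ 1  ≥
φ = 1/3, ψ = 0 ↦ 2/3  <
φ = 1/3, ψ = 1/3 ↦ 2/3  <
φ = 1/3, ψ = 2/3 ↦ 2/3  <
φ = 1/3, ψ = 1 ↦ 2/3  <
φ = 2/3, ψ = 0 ↦ 1/3  <
φ = 2/3, ψ = 1/3 ↦ 1/3  <
φ = 2/3, ψ = 2/3 ↦ 1/3  <
φ = 2/3, ψ = 1 ↦ 1/3  <
φ = 1, ψ = 0 ↦ 0  <
φ = 1, ψ = 1/3 ↦ 0  <
φ = 1, ψ = 2/3 ↦ 0  <
φ = 1, ψ = 1 ↦ 0  <
So 4 of the 16 assignments meet the threshold.

4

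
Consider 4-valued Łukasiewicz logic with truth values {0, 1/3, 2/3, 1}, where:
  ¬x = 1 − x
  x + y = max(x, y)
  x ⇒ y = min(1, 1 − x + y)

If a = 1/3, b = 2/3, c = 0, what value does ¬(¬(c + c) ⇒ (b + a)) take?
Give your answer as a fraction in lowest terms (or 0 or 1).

c + c = 0 + 0 = 0
¬(c + c) = ¬0 = 1
b + a = 2/3 + 1/3 = 2/3
¬(c + c) ⇒ (b + a) = 1 ⇒ 2/3 = 2/3
¬(¬(c + c) ⇒ (b + a)) = ¬2/3 = 1/3

1/3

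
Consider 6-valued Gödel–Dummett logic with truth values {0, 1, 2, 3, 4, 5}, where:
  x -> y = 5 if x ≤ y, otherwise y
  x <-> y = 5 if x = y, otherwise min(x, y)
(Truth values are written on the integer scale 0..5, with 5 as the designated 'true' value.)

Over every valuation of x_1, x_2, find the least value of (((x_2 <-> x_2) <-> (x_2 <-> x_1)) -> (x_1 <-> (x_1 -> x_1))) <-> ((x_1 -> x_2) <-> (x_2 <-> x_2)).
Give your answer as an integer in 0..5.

0

Take x_1 = 0, x_2 = 0:
x_2 <-> x_2 = 0 <-> 0 = 5
x_2 <-> x_1 = 0 <-> 0 = 5
(x_2 <-> x_2) <-> (x_2 <-> x_1) = 5 <-> 5 = 5
x_1 -> x_1 = 0 -> 0 = 5
x_1 <-> (x_1 -> x_1) = 0 <-> 5 = 0
((x_2 <-> x_2) <-> (x_2 <-> x_1)) -> (x_1 <-> (x_1 -> x_1)) = 5 -> 0 = 0
x_1 -> x_2 = 0 -> 0 = 5
x_2 <-> x_2 = 0 <-> 0 = 5
(x_1 -> x_2) <-> (x_2 <-> x_2) = 5 <-> 5 = 5
(((x_2 <-> x_2) <-> (x_2 <-> x_1)) -> (x_1 <-> (x_1 -> x_1))) <-> ((x_1 -> x_2) <-> (x_2 <-> x_2)) = 0 <-> 5 = 0
No assignment yields a value below 0, so this is the minimum.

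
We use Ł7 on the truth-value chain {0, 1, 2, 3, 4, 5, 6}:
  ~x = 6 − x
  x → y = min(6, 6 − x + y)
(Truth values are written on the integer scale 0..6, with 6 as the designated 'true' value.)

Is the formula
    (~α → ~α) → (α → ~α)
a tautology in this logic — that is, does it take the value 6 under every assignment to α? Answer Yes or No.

No

Counterexample: take α = 4.
~α = ~4 = 2
~α = ~4 = 2
~α → ~α = 2 → 2 = 6
~α = ~4 = 2
α → ~α = 4 → 2 = 4
(~α → ~α) → (α → ~α) = 6 → 4 = 4
This gives 4 ≠ 6.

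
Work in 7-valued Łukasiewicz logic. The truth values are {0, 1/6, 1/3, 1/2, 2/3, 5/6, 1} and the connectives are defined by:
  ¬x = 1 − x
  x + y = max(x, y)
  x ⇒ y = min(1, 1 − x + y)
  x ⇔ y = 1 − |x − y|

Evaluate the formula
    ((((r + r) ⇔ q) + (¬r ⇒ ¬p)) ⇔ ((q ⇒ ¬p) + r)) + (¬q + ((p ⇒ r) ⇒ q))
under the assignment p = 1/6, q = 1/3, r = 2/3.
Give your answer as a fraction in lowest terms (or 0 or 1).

r + r = 2/3 + 2/3 = 2/3
(r + r) ⇔ q = 2/3 ⇔ 1/3 = 2/3
¬r = ¬2/3 = 1/3
¬p = ¬1/6 = 5/6
¬r ⇒ ¬p = 1/3 ⇒ 5/6 = 1
((r + r) ⇔ q) + (¬r ⇒ ¬p) = 2/3 + 1 = 1
¬p = ¬1/6 = 5/6
q ⇒ ¬p = 1/3 ⇒ 5/6 = 1
(q ⇒ ¬p) + r = 1 + 2/3 = 1
(((r + r) ⇔ q) + (¬r ⇒ ¬p)) ⇔ ((q ⇒ ¬p) + r) = 1 ⇔ 1 = 1
¬q = ¬1/3 = 2/3
p ⇒ r = 1/6 ⇒ 2/3 = 1
(p ⇒ r) ⇒ q = 1 ⇒ 1/3 = 1/3
¬q + ((p ⇒ r) ⇒ q) = 2/3 + 1/3 = 2/3
((((r + r) ⇔ q) + (¬r ⇒ ¬p)) ⇔ ((q ⇒ ¬p) + r)) + (¬q + ((p ⇒ r) ⇒ q)) = 1 + 2/3 = 1

1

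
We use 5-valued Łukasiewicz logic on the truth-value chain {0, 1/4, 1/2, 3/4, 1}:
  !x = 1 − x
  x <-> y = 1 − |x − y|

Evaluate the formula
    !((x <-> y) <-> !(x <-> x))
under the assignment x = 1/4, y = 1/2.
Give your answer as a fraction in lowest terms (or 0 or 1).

x <-> y = 1/4 <-> 1/2 = 3/4
x <-> x = 1/4 <-> 1/4 = 1
!(x <-> x) = !1 = 0
(x <-> y) <-> !(x <-> x) = 3/4 <-> 0 = 1/4
!((x <-> y) <-> !(x <-> x)) = !1/4 = 3/4

3/4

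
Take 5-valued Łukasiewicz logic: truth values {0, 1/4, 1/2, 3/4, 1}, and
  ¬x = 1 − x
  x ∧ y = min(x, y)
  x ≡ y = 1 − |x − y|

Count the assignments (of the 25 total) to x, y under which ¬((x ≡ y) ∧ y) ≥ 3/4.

value 1: 6 assignments (counts)
value 3/4: 7 assignments (counts)
value 1/2: 7 assignments
value 1/4: 4 assignments
value 0: 1 assignment
So 13 of the 25 assignments meet the threshold.

13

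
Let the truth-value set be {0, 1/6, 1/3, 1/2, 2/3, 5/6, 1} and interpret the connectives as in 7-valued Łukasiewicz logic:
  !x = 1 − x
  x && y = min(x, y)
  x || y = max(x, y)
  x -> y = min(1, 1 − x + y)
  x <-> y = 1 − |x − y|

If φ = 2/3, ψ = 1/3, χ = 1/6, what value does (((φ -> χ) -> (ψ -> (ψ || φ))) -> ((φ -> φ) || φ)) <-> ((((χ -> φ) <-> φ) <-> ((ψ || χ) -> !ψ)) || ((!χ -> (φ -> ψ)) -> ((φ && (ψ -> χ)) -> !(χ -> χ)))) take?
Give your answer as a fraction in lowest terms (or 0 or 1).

φ -> χ = 2/3 -> 1/6 = 1/2
ψ || φ = 1/3 || 2/3 = 2/3
ψ -> (ψ || φ) = 1/3 -> 2/3 = 1
(φ -> χ) -> (ψ -> (ψ || φ)) = 1/2 -> 1 = 1
φ -> φ = 2/3 -> 2/3 = 1
(φ -> φ) || φ = 1 || 2/3 = 1
((φ -> χ) -> (ψ -> (ψ || φ))) -> ((φ -> φ) || φ) = 1 -> 1 = 1
χ -> φ = 1/6 -> 2/3 = 1
(χ -> φ) <-> φ = 1 <-> 2/3 = 2/3
ψ || χ = 1/3 || 1/6 = 1/3
!ψ = !1/3 = 2/3
(ψ || χ) -> !ψ = 1/3 -> 2/3 = 1
((χ -> φ) <-> φ) <-> ((ψ || χ) -> !ψ) = 2/3 <-> 1 = 2/3
!χ = !1/6 = 5/6
φ -> ψ = 2/3 -> 1/3 = 2/3
!χ -> (φ -> ψ) = 5/6 -> 2/3 = 5/6
ψ -> χ = 1/3 -> 1/6 = 5/6
φ && (ψ -> χ) = 2/3 && 5/6 = 2/3
χ -> χ = 1/6 -> 1/6 = 1
!(χ -> χ) = !1 = 0
(φ && (ψ -> χ)) -> !(χ -> χ) = 2/3 -> 0 = 1/3
(!χ -> (φ -> ψ)) -> ((φ && (ψ -> χ)) -> !(χ -> χ)) = 5/6 -> 1/3 = 1/2
(((χ -> φ) <-> φ) <-> ((ψ || χ) -> !ψ)) || ((!χ -> (φ -> ψ)) -> ((φ && (ψ -> χ)) -> !(χ -> χ))) = 2/3 || 1/2 = 2/3
(((φ -> χ) -> (ψ -> (ψ || φ))) -> ((φ -> φ) || φ)) <-> ((((χ -> φ) <-> φ) <-> ((ψ || χ) -> !ψ)) || ((!χ -> (φ -> ψ)) -> ((φ && (ψ -> χ)) -> !(χ -> χ)))) = 1 <-> 2/3 = 2/3

2/3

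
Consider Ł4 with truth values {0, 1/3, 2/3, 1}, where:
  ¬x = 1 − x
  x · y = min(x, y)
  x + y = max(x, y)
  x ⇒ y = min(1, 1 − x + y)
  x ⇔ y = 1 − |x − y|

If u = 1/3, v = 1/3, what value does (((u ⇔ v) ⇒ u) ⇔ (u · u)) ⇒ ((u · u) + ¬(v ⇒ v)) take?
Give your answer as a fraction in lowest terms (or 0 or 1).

1/3

u ⇔ v = 1/3 ⇔ 1/3 = 1
(u ⇔ v) ⇒ u = 1 ⇒ 1/3 = 1/3
u · u = 1/3 · 1/3 = 1/3
((u ⇔ v) ⇒ u) ⇔ (u · u) = 1/3 ⇔ 1/3 = 1
u · u = 1/3 · 1/3 = 1/3
v ⇒ v = 1/3 ⇒ 1/3 = 1
¬(v ⇒ v) = ¬1 = 0
(u · u) + ¬(v ⇒ v) = 1/3 + 0 = 1/3
(((u ⇔ v) ⇒ u) ⇔ (u · u)) ⇒ ((u · u) + ¬(v ⇒ v)) = 1 ⇒ 1/3 = 1/3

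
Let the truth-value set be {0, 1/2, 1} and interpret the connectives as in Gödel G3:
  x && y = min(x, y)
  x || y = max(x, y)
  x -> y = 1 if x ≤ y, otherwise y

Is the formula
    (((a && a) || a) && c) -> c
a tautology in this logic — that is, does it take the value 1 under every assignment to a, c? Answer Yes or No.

a = 0, c = 0 ↦ 1
a = 0, c = 1/2 ↦ 1
a = 0, c = 1 ↦ 1
a = 1/2, c = 0 ↦ 1
a = 1/2, c = 1/2 ↦ 1
a = 1/2, c = 1 ↦ 1
a = 1, c = 0 ↦ 1
a = 1, c = 1/2 ↦ 1
a = 1, c = 1 ↦ 1
Every assignment gives a value ≥ 1.

Yes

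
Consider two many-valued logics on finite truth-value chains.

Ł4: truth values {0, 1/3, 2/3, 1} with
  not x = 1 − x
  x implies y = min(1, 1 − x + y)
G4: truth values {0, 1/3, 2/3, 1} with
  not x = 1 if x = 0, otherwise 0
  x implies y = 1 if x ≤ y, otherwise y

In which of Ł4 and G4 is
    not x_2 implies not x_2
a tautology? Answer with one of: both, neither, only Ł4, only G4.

In Ł4: every assignment gives 1 — tautology.
In G4: every assignment gives 1 — tautology.

both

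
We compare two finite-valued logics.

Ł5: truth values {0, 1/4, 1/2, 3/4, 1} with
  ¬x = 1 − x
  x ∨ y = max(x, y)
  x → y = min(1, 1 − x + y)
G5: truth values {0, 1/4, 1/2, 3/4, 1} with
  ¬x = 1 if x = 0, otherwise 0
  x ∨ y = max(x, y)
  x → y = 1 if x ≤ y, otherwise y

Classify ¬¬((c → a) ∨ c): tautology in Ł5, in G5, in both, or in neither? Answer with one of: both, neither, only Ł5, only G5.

only G5

In Ł5: at a = 0, c = 1/4 the value is 3/4 — not a tautology.
In G5: every assignment gives 1 — tautology.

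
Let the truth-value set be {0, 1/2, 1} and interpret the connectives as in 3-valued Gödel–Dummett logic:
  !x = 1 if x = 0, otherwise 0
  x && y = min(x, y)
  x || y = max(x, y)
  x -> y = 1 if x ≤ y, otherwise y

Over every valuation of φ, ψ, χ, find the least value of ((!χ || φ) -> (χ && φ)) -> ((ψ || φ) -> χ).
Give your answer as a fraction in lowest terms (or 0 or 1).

1/2

Take φ = 0, ψ = 1, χ = 1/2:
!χ = !1/2 = 0
!χ || φ = 0 || 0 = 0
χ && φ = 1/2 && 0 = 0
(!χ || φ) -> (χ && φ) = 0 -> 0 = 1
ψ || φ = 1 || 0 = 1
(ψ || φ) -> χ = 1 -> 1/2 = 1/2
((!χ || φ) -> (χ && φ)) -> ((ψ || φ) -> χ) = 1 -> 1/2 = 1/2
No assignment yields a value below 1/2, so this is the minimum.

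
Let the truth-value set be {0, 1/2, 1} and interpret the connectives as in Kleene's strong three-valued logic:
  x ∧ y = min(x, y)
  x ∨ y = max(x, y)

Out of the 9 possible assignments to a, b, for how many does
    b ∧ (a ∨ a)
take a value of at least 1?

a = 0, b = 0 ↦ 0  <
a = 0, b = 1/2 ↦ 0  <
a = 0, b = 1 ↦ 0  <
a = 1/2, b = 0 ↦ 0  <
a = 1/2, b = 1/2 ↦ 1/2  <
a = 1/2, b = 1 ↦ 1/2  <
a = 1, b = 0 ↦ 0  <
a = 1, b = 1/2 ↦ 1/2  <
a = 1, b = 1 ↦ 1  ≥
So 1 of the 9 assignments meets the threshold.

1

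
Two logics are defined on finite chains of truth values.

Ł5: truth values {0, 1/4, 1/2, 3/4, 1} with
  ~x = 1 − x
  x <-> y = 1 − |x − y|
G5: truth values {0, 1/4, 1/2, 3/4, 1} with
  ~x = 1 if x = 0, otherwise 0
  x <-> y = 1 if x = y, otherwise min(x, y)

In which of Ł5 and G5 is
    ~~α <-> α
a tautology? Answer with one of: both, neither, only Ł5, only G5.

In Ł5: every assignment gives 1 — tautology.
In G5: at α = 1/4 the value is 1/4 — not a tautology.

only Ł5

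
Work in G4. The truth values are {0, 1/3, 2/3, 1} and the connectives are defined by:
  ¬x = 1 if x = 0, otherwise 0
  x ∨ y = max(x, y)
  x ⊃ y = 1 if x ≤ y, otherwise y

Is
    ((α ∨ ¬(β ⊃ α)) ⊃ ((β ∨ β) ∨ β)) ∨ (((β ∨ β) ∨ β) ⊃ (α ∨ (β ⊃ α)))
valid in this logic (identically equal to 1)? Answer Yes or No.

Counterexample: take α = 0, β = 1/3.
β ⊃ α = 1/3 ⊃ 0 = 0
¬(β ⊃ α) = ¬0 = 1
α ∨ ¬(β ⊃ α) = 0 ∨ 1 = 1
β ∨ β = 1/3 ∨ 1/3 = 1/3
(β ∨ β) ∨ β = 1/3 ∨ 1/3 = 1/3
(α ∨ ¬(β ⊃ α)) ⊃ ((β ∨ β) ∨ β) = 1 ⊃ 1/3 = 1/3
β ∨ β = 1/3 ∨ 1/3 = 1/3
(β ∨ β) ∨ β = 1/3 ∨ 1/3 = 1/3
β ⊃ α = 1/3 ⊃ 0 = 0
α ∨ (β ⊃ α) = 0 ∨ 0 = 0
((β ∨ β) ∨ β) ⊃ (α ∨ (β ⊃ α)) = 1/3 ⊃ 0 = 0
((α ∨ ¬(β ⊃ α)) ⊃ ((β ∨ β) ∨ β)) ∨ (((β ∨ β) ∨ β) ⊃ (α ∨ (β ⊃ α))) = 1/3 ∨ 0 = 1/3
This gives 1/3 ≠ 1.

No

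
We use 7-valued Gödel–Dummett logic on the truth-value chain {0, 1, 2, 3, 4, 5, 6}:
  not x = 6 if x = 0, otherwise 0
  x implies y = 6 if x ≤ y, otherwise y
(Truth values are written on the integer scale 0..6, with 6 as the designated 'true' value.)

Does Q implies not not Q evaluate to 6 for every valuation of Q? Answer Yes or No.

Q = 0 ↦ 6
Q = 1 ↦ 6
Q = 2 ↦ 6
Q = 3 ↦ 6
Q = 4 ↦ 6
Q = 5 ↦ 6
Q = 6 ↦ 6
Every assignment gives a value ≥ 6.

Yes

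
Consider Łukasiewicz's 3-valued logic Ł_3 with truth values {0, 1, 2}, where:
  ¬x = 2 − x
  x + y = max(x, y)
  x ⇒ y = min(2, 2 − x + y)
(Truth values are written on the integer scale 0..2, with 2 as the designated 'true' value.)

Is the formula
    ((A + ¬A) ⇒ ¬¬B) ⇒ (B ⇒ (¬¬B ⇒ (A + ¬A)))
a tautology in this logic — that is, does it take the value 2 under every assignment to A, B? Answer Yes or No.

No

Counterexample: take A = 1, B = 2.
¬A = ¬1 = 1
A + ¬A = 1 + 1 = 1
¬B = ¬2 = 0
¬¬B = ¬0 = 2
(A + ¬A) ⇒ ¬¬B = 1 ⇒ 2 = 2
¬B = ¬2 = 0
¬¬B = ¬0 = 2
¬A = ¬1 = 1
A + ¬A = 1 + 1 = 1
¬¬B ⇒ (A + ¬A) = 2 ⇒ 1 = 1
B ⇒ (¬¬B ⇒ (A + ¬A)) = 2 ⇒ 1 = 1
((A + ¬A) ⇒ ¬¬B) ⇒ (B ⇒ (¬¬B ⇒ (A + ¬A))) = 2 ⇒ 1 = 1
This gives 1 ≠ 2.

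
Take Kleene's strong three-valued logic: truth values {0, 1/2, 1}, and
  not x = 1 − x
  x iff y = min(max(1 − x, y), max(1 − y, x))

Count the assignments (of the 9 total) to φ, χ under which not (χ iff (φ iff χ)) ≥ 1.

2

φ = 0, χ = 0 ↦ 1  ≥
φ = 0, χ = 1/2 ↦ 1/2  <
φ = 0, χ = 1 ↦ 1  ≥
φ = 1/2, χ = 0 ↦ 1/2  <
φ = 1/2, χ = 1/2 ↦ 1/2  <
φ = 1/2, χ = 1 ↦ 1/2  <
φ = 1, χ = 0 ↦ 0  <
φ = 1, χ = 1/2 ↦ 1/2  <
φ = 1, χ = 1 ↦ 0  <
So 2 of the 9 assignments meet the threshold.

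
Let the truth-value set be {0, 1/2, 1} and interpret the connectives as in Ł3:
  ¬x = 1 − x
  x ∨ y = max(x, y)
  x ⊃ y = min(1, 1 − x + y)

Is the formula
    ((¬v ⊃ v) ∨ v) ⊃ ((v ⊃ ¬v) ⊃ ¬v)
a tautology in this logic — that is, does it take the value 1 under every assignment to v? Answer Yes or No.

No

Counterexample: take v = 1/2.
¬v = ¬1/2 = 1/2
¬v ⊃ v = 1/2 ⊃ 1/2 = 1
(¬v ⊃ v) ∨ v = 1 ∨ 1/2 = 1
¬v = ¬1/2 = 1/2
v ⊃ ¬v = 1/2 ⊃ 1/2 = 1
¬v = ¬1/2 = 1/2
(v ⊃ ¬v) ⊃ ¬v = 1 ⊃ 1/2 = 1/2
((¬v ⊃ v) ∨ v) ⊃ ((v ⊃ ¬v) ⊃ ¬v) = 1 ⊃ 1/2 = 1/2
This gives 1/2 ≠ 1.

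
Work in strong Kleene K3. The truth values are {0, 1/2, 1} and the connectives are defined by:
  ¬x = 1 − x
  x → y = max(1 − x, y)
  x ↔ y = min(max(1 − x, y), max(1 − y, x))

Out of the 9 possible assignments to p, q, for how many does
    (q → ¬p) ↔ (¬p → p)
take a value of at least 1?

1

p = 0, q = 0 ↦ 0  <
p = 0, q = 1/2 ↦ 0  <
p = 0, q = 1 ↦ 0  <
p = 1/2, q = 0 ↦ 1/2  <
p = 1/2, q = 1/2 ↦ 1/2  <
p = 1/2, q = 1 ↦ 1/2  <
p = 1, q = 0 ↦ 1  ≥
p = 1, q = 1/2 ↦ 1/2  <
p = 1, q = 1 ↦ 0  <
So 1 of the 9 assignments meets the threshold.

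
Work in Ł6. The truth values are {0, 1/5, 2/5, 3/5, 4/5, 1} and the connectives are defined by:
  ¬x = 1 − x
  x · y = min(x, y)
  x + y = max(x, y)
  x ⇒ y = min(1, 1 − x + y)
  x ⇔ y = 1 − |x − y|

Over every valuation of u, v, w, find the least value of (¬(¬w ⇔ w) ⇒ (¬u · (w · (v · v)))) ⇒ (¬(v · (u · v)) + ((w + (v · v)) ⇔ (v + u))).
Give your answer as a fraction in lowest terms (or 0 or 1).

Take u = 4/5, v = 2/5, w = 2/5:
¬w = ¬2/5 = 3/5
¬w ⇔ w = 3/5 ⇔ 2/5 = 4/5
¬(¬w ⇔ w) = ¬4/5 = 1/5
¬u = ¬4/5 = 1/5
v · v = 2/5 · 2/5 = 2/5
w · (v · v) = 2/5 · 2/5 = 2/5
¬u · (w · (v · v)) = 1/5 · 2/5 = 1/5
¬(¬w ⇔ w) ⇒ (¬u · (w · (v · v))) = 1/5 ⇒ 1/5 = 1
u · v = 4/5 · 2/5 = 2/5
v · (u · v) = 2/5 · 2/5 = 2/5
¬(v · (u · v)) = ¬2/5 = 3/5
v · v = 2/5 · 2/5 = 2/5
w + (v · v) = 2/5 + 2/5 = 2/5
v + u = 2/5 + 4/5 = 4/5
(w + (v · v)) ⇔ (v + u) = 2/5 ⇔ 4/5 = 3/5
¬(v · (u · v)) + ((w + (v · v)) ⇔ (v + u)) = 3/5 + 3/5 = 3/5
(¬(¬w ⇔ w) ⇒ (¬u · (w · (v · v)))) ⇒ (¬(v · (u · v)) + ((w + (v · v)) ⇔ (v + u))) = 1 ⇒ 3/5 = 3/5
No assignment yields a value below 3/5, so this is the minimum.

3/5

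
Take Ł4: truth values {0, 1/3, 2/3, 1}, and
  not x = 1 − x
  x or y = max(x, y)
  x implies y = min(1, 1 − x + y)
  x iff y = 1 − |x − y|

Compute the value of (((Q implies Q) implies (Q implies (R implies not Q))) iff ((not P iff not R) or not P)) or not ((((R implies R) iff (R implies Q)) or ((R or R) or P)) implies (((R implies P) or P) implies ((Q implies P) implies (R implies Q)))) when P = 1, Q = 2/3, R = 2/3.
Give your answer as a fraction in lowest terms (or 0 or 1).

Q implies Q = 2/3 implies 2/3 = 1
not Q = not 2/3 = 1/3
R implies not Q = 2/3 implies 1/3 = 2/3
Q implies (R implies not Q) = 2/3 implies 2/3 = 1
(Q implies Q) implies (Q implies (R implies not Q)) = 1 implies 1 = 1
not P = not 1 = 0
not R = not 2/3 = 1/3
not P iff not R = 0 iff 1/3 = 2/3
not P = not 1 = 0
(not P iff not R) or not P = 2/3 or 0 = 2/3
((Q implies Q) implies (Q implies (R implies not Q))) iff ((not P iff not R) or not P) = 1 iff 2/3 = 2/3
R implies R = 2/3 implies 2/3 = 1
R implies Q = 2/3 implies 2/3 = 1
(R implies R) iff (R implies Q) = 1 iff 1 = 1
R or R = 2/3 or 2/3 = 2/3
(R or R) or P = 2/3 or 1 = 1
((R implies R) iff (R implies Q)) or ((R or R) or P) = 1 or 1 = 1
R implies P = 2/3 implies 1 = 1
(R implies P) or P = 1 or 1 = 1
Q implies P = 2/3 implies 1 = 1
R implies Q = 2/3 implies 2/3 = 1
(Q implies P) implies (R implies Q) = 1 implies 1 = 1
((R implies P) or P) implies ((Q implies P) implies (R implies Q)) = 1 implies 1 = 1
(((R implies R) iff (R implies Q)) or ((R or R) or P)) implies (((R implies P) or P) implies ((Q implies P) implies (R implies Q))) = 1 implies 1 = 1
not ((((R implies R) iff (R implies Q)) or ((R or R) or P)) implies (((R implies P) or P) implies ((Q implies P) implies (R implies Q)))) = not 1 = 0
(((Q implies Q) implies (Q implies (R implies not Q))) iff ((not P iff not R) or not P)) or not ((((R implies R) iff (R implies Q)) or ((R or R) or P)) implies (((R implies P) or P) implies ((Q implies P) implies (R implies Q)))) = 2/3 or 0 = 2/3

2/3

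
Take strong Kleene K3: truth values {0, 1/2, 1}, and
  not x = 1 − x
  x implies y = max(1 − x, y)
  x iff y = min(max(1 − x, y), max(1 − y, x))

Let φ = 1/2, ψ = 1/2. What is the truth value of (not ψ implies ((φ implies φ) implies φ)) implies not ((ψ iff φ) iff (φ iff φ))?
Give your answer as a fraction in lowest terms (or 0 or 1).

1/2

not ψ = not 1/2 = 1/2
φ implies φ = 1/2 implies 1/2 = 1/2
(φ implies φ) implies φ = 1/2 implies 1/2 = 1/2
not ψ implies ((φ implies φ) implies φ) = 1/2 implies 1/2 = 1/2
ψ iff φ = 1/2 iff 1/2 = 1/2
φ iff φ = 1/2 iff 1/2 = 1/2
(ψ iff φ) iff (φ iff φ) = 1/2 iff 1/2 = 1/2
not ((ψ iff φ) iff (φ iff φ)) = not 1/2 = 1/2
(not ψ implies ((φ implies φ) implies φ)) implies not ((ψ iff φ) iff (φ iff φ)) = 1/2 implies 1/2 = 1/2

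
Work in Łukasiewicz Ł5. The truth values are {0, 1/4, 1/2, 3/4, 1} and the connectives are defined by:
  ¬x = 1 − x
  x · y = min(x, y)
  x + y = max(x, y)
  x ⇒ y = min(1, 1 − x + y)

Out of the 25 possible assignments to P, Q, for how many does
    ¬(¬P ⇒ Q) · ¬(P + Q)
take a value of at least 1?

1

value 1: 1 assignment (counts)
value 3/4: 2 assignments
value 1/2: 3 assignments
value 1/4: 4 assignments
value 0: 15 assignments
So 1 of the 25 assignments meets the threshold.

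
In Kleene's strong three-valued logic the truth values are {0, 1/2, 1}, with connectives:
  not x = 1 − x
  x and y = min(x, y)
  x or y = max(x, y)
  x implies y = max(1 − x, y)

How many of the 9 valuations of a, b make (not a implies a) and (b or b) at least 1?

1

a = 0, b = 0 ↦ 0  <
a = 0, b = 1/2 ↦ 0  <
a = 0, b = 1 ↦ 0  <
a = 1/2, b = 0 ↦ 0  <
a = 1/2, b = 1/2 ↦ 1/2  <
a = 1/2, b = 1 ↦ 1/2  <
a = 1, b = 0 ↦ 0  <
a = 1, b = 1/2 ↦ 1/2  <
a = 1, b = 1 ↦ 1  ≥
So 1 of the 9 assignments meets the threshold.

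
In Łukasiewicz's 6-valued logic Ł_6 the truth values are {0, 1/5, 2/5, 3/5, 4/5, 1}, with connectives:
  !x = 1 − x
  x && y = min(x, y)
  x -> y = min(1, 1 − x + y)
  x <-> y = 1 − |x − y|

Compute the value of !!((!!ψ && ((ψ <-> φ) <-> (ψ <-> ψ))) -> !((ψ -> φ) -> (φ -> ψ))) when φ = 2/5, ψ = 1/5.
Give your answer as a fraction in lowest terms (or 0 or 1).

1

!ψ = !1/5 = 4/5
!!ψ = !4/5 = 1/5
ψ <-> φ = 1/5 <-> 2/5 = 4/5
ψ <-> ψ = 1/5 <-> 1/5 = 1
(ψ <-> φ) <-> (ψ <-> ψ) = 4/5 <-> 1 = 4/5
!!ψ && ((ψ <-> φ) <-> (ψ <-> ψ)) = 1/5 && 4/5 = 1/5
ψ -> φ = 1/5 -> 2/5 = 1
φ -> ψ = 2/5 -> 1/5 = 4/5
(ψ -> φ) -> (φ -> ψ) = 1 -> 4/5 = 4/5
!((ψ -> φ) -> (φ -> ψ)) = !4/5 = 1/5
(!!ψ && ((ψ <-> φ) <-> (ψ <-> ψ))) -> !((ψ -> φ) -> (φ -> ψ)) = 1/5 -> 1/5 = 1
!((!!ψ && ((ψ <-> φ) <-> (ψ <-> ψ))) -> !((ψ -> φ) -> (φ -> ψ))) = !1 = 0
!!((!!ψ && ((ψ <-> φ) <-> (ψ <-> ψ))) -> !((ψ -> φ) -> (φ -> ψ))) = !0 = 1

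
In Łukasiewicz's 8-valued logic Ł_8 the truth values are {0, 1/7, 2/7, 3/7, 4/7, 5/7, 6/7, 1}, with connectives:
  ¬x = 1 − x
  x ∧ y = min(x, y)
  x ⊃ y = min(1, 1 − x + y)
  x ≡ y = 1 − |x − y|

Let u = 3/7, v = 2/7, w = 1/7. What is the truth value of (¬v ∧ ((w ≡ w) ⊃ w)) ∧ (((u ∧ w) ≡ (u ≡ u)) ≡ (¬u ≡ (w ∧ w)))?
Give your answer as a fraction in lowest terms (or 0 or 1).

1/7

¬v = ¬2/7 = 5/7
w ≡ w = 1/7 ≡ 1/7 = 1
(w ≡ w) ⊃ w = 1 ⊃ 1/7 = 1/7
¬v ∧ ((w ≡ w) ⊃ w) = 5/7 ∧ 1/7 = 1/7
u ∧ w = 3/7 ∧ 1/7 = 1/7
u ≡ u = 3/7 ≡ 3/7 = 1
(u ∧ w) ≡ (u ≡ u) = 1/7 ≡ 1 = 1/7
¬u = ¬3/7 = 4/7
w ∧ w = 1/7 ∧ 1/7 = 1/7
¬u ≡ (w ∧ w) = 4/7 ≡ 1/7 = 4/7
((u ∧ w) ≡ (u ≡ u)) ≡ (¬u ≡ (w ∧ w)) = 1/7 ≡ 4/7 = 4/7
(¬v ∧ ((w ≡ w) ⊃ w)) ∧ (((u ∧ w) ≡ (u ≡ u)) ≡ (¬u ≡ (w ∧ w))) = 1/7 ∧ 4/7 = 1/7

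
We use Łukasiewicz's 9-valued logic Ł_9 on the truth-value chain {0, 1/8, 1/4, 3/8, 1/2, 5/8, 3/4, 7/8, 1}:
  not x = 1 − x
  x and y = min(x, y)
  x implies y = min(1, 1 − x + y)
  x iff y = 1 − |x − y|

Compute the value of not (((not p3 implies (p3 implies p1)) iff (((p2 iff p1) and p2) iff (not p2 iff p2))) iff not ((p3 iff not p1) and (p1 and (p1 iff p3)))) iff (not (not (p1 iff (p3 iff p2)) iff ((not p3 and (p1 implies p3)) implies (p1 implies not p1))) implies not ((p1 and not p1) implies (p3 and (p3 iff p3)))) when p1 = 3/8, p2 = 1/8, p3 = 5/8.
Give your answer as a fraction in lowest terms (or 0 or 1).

7/8

not p3 = not 5/8 = 3/8
p3 implies p1 = 5/8 implies 3/8 = 3/4
not p3 implies (p3 implies p1) = 3/8 implies 3/4 = 1
p2 iff p1 = 1/8 iff 3/8 = 3/4
(p2 iff p1) and p2 = 3/4 and 1/8 = 1/8
not p2 = not 1/8 = 7/8
not p2 iff p2 = 7/8 iff 1/8 = 1/4
((p2 iff p1) and p2) iff (not p2 iff p2) = 1/8 iff 1/4 = 7/8
(not p3 implies (p3 implies p1)) iff (((p2 iff p1) and p2) iff (not p2 iff p2)) = 1 iff 7/8 = 7/8
not p1 = not 3/8 = 5/8
p3 iff not p1 = 5/8 iff 5/8 = 1
p1 iff p3 = 3/8 iff 5/8 = 3/4
p1 and (p1 iff p3) = 3/8 and 3/4 = 3/8
(p3 iff not p1) and (p1 and (p1 iff p3)) = 1 and 3/8 = 3/8
not ((p3 iff not p1) and (p1 and (p1 iff p3))) = not 3/8 = 5/8
((not p3 implies (p3 implies p1)) iff (((p2 iff p1) and p2) iff (not p2 iff p2))) iff not ((p3 iff not p1) and (p1 and (p1 iff p3))) = 7/8 iff 5/8 = 3/4
not (((not p3 implies (p3 implies p1)) iff (((p2 iff p1) and p2) iff (not p2 iff p2))) iff not ((p3 iff not p1) and (p1 and (p1 iff p3)))) = not 3/4 = 1/4
p3 iff p2 = 5/8 iff 1/8 = 1/2
p1 iff (p3 iff p2) = 3/8 iff 1/2 = 7/8
not (p1 iff (p3 iff p2)) = not 7/8 = 1/8
not p3 = not 5/8 = 3/8
p1 implies p3 = 3/8 implies 5/8 = 1
not p3 and (p1 implies p3) = 3/8 and 1 = 3/8
not p1 = not 3/8 = 5/8
p1 implies not p1 = 3/8 implies 5/8 = 1
(not p3 and (p1 implies p3)) implies (p1 implies not p1) = 3/8 implies 1 = 1
not (p1 iff (p3 iff p2)) iff ((not p3 and (p1 implies p3)) implies (p1 implies not p1)) = 1/8 iff 1 = 1/8
not (not (p1 iff (p3 iff p2)) iff ((not p3 and (p1 implies p3)) implies (p1 implies not p1))) = not 1/8 = 7/8
not p1 = not 3/8 = 5/8
p1 and not p1 = 3/8 and 5/8 = 3/8
p3 iff p3 = 5/8 iff 5/8 = 1
p3 and (p3 iff p3) = 5/8 and 1 = 5/8
(p1 and not p1) implies (p3 and (p3 iff p3)) = 3/8 implies 5/8 = 1
not ((p1 and not p1) implies (p3 and (p3 iff p3))) = not 1 = 0
not (not (p1 iff (p3 iff p2)) iff ((not p3 and (p1 implies p3)) implies (p1 implies not p1))) implies not ((p1 and not p1) implies (p3 and (p3 iff p3))) = 7/8 implies 0 = 1/8
not (((not p3 implies (p3 implies p1)) iff (((p2 iff p1) and p2) iff (not p2 iff p2))) iff not ((p3 iff not p1) and (p1 and (p1 iff p3)))) iff (not (not (p1 iff (p3 iff p2)) iff ((not p3 and (p1 implies p3)) implies (p1 implies not p1))) implies not ((p1 and not p1) implies (p3 and (p3 iff p3)))) = 1/4 iff 1/8 = 7/8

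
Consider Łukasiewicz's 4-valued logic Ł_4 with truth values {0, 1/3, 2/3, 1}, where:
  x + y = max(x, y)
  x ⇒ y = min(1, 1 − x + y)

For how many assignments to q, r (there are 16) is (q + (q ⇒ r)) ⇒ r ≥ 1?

4

q = 0, r = 0 ↦ 0  <
q = 0, r = 1/3 ↦ 1/3  <
q = 0, r = 2/3 ↦ 2/3  <
q = 0, r = 1 ↦ 1  ≥
q = 1/3, r = 0 ↦ 1/3  <
q = 1/3, r = 1/3 ↦ 1/3  <
q = 1/3, r = 2/3 ↦ 2/3  <
q = 1/3, r = 1 ↦ 1  ≥
q = 2/3, r = 0 ↦ 1/3  <
q = 2/3, r = 1/3 ↦ 2/3  <
q = 2/3, r = 2/3 ↦ 2/3  <
q = 2/3, r = 1 ↦ 1  ≥
q = 1, r = 0 ↦ 0  <
q = 1, r = 1/3 ↦ 1/3  <
q = 1, r = 2/3 ↦ 2/3  <
q = 1, r = 1 ↦ 1  ≥
So 4 of the 16 assignments meet the threshold.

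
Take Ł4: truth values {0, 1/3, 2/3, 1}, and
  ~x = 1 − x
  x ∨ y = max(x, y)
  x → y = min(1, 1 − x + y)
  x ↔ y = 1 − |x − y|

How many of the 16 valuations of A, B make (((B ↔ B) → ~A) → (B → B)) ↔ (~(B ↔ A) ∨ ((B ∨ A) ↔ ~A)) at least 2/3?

11

A = 0, B = 0 ↦ 0  <
A = 0, B = 1/3 ↦ 1/3  <
A = 0, B = 2/3 ↦ 2/3  ≥
A = 0, B = 1 ↦ 1  ≥
A = 1/3, B = 0 ↦ 2/3  ≥
A = 1/3, B = 1/3 ↦ 2/3  ≥
A = 1/3, B = 2/3 ↦ 1  ≥
A = 1/3, B = 1 ↦ 2/3  ≥
A = 2/3, B = 0 ↦ 2/3  ≥
A = 2/3, B = 1/3 ↦ 2/3  ≥
A = 2/3, B = 2/3 ↦ 2/3  ≥
A = 2/3, B = 1 ↦ 1/3  <
A = 1, B = 0 ↦ 1  ≥
A = 1, B = 1/3 ↦ 2/3  ≥
A = 1, B = 2/3 ↦ 1/3  <
A = 1, B = 1 ↦ 0  <
So 11 of the 16 assignments meet the threshold.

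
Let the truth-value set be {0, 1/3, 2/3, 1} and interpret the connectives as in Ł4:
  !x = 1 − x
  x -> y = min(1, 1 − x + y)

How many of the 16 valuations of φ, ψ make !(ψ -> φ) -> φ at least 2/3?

14

φ = 0, ψ = 0 ↦ 1  ≥
φ = 0, ψ = 1/3 ↦ 2/3  ≥
φ = 0, ψ = 2/3 ↦ 1/3  <
φ = 0, ψ = 1 ↦ 0  <
φ = 1/3, ψ = 0 ↦ 1  ≥
φ = 1/3, ψ = 1/3 ↦ 1  ≥
φ = 1/3, ψ = 2/3 ↦ 1  ≥
φ = 1/3, ψ = 1 ↦ 2/3  ≥
φ = 2/3, ψ = 0 ↦ 1  ≥
φ = 2/3, ψ = 1/3 ↦ 1  ≥
φ = 2/3, ψ = 2/3 ↦ 1  ≥
φ = 2/3, ψ = 1 ↦ 1  ≥
φ = 1, ψ = 0 ↦ 1  ≥
φ = 1, ψ = 1/3 ↦ 1  ≥
φ = 1, ψ = 2/3 ↦ 1  ≥
φ = 1, ψ = 1 ↦ 1  ≥
So 14 of the 16 assignments meet the threshold.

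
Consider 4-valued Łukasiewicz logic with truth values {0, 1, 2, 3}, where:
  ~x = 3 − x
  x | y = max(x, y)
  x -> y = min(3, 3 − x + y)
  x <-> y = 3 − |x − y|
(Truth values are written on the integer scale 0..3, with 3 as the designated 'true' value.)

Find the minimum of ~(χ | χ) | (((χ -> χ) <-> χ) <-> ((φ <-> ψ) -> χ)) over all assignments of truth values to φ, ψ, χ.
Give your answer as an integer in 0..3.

2

Take φ = 0, ψ = 1, χ = 1:
χ | χ = 1 | 1 = 1
~(χ | χ) = ~1 = 2
χ -> χ = 1 -> 1 = 3
(χ -> χ) <-> χ = 3 <-> 1 = 1
φ <-> ψ = 0 <-> 1 = 2
(φ <-> ψ) -> χ = 2 -> 1 = 2
((χ -> χ) <-> χ) <-> ((φ <-> ψ) -> χ) = 1 <-> 2 = 2
~(χ | χ) | (((χ -> χ) <-> χ) <-> ((φ <-> ψ) -> χ)) = 2 | 2 = 2
No assignment yields a value below 2, so this is the minimum.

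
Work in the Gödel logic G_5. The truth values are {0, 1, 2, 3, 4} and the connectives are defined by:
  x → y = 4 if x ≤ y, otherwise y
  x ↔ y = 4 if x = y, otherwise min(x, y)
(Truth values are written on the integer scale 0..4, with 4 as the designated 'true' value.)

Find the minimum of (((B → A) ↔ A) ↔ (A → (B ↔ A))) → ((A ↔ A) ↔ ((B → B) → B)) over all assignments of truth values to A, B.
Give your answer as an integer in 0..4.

1

Take A = 0, B = 1:
B → A = 1 → 0 = 0
(B → A) ↔ A = 0 ↔ 0 = 4
B ↔ A = 1 ↔ 0 = 0
A → (B ↔ A) = 0 → 0 = 4
((B → A) ↔ A) ↔ (A → (B ↔ A)) = 4 ↔ 4 = 4
A ↔ A = 0 ↔ 0 = 4
B → B = 1 → 1 = 4
(B → B) → B = 4 → 1 = 1
(A ↔ A) ↔ ((B → B) → B) = 4 ↔ 1 = 1
(((B → A) ↔ A) ↔ (A → (B ↔ A))) → ((A ↔ A) ↔ ((B → B) → B)) = 4 → 1 = 1
No assignment yields a value below 1, so this is the minimum.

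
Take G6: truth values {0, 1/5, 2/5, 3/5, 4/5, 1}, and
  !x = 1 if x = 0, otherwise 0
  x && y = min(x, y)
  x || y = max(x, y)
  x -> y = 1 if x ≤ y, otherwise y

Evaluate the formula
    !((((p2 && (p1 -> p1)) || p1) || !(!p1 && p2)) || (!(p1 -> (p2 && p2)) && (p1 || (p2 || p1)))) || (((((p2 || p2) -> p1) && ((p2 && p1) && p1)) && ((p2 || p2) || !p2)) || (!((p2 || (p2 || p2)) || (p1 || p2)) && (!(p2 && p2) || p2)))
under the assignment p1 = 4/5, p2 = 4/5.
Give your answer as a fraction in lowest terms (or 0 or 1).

p1 -> p1 = 4/5 -> 4/5 = 1
p2 && (p1 -> p1) = 4/5 && 1 = 4/5
(p2 && (p1 -> p1)) || p1 = 4/5 || 4/5 = 4/5
!p1 = !4/5 = 0
!p1 && p2 = 0 && 4/5 = 0
!(!p1 && p2) = !0 = 1
((p2 && (p1 -> p1)) || p1) || !(!p1 && p2) = 4/5 || 1 = 1
p2 && p2 = 4/5 && 4/5 = 4/5
p1 -> (p2 && p2) = 4/5 -> 4/5 = 1
!(p1 -> (p2 && p2)) = !1 = 0
p2 || p1 = 4/5 || 4/5 = 4/5
p1 || (p2 || p1) = 4/5 || 4/5 = 4/5
!(p1 -> (p2 && p2)) && (p1 || (p2 || p1)) = 0 && 4/5 = 0
(((p2 && (p1 -> p1)) || p1) || !(!p1 && p2)) || (!(p1 -> (p2 && p2)) && (p1 || (p2 || p1))) = 1 || 0 = 1
!((((p2 && (p1 -> p1)) || p1) || !(!p1 && p2)) || (!(p1 -> (p2 && p2)) && (p1 || (p2 || p1)))) = !1 = 0
p2 || p2 = 4/5 || 4/5 = 4/5
(p2 || p2) -> p1 = 4/5 -> 4/5 = 1
p2 && p1 = 4/5 && 4/5 = 4/5
(p2 && p1) && p1 = 4/5 && 4/5 = 4/5
((p2 || p2) -> p1) && ((p2 && p1) && p1) = 1 && 4/5 = 4/5
p2 || p2 = 4/5 || 4/5 = 4/5
!p2 = !4/5 = 0
(p2 || p2) || !p2 = 4/5 || 0 = 4/5
(((p2 || p2) -> p1) && ((p2 && p1) && p1)) && ((p2 || p2) || !p2) = 4/5 && 4/5 = 4/5
p2 || p2 = 4/5 || 4/5 = 4/5
p2 || (p2 || p2) = 4/5 || 4/5 = 4/5
p1 || p2 = 4/5 || 4/5 = 4/5
(p2 || (p2 || p2)) || (p1 || p2) = 4/5 || 4/5 = 4/5
!((p2 || (p2 || p2)) || (p1 || p2)) = !4/5 = 0
p2 && p2 = 4/5 && 4/5 = 4/5
!(p2 && p2) = !4/5 = 0
!(p2 && p2) || p2 = 0 || 4/5 = 4/5
!((p2 || (p2 || p2)) || (p1 || p2)) && (!(p2 && p2) || p2) = 0 && 4/5 = 0
((((p2 || p2) -> p1) && ((p2 && p1) && p1)) && ((p2 || p2) || !p2)) || (!((p2 || (p2 || p2)) || (p1 || p2)) && (!(p2 && p2) || p2)) = 4/5 || 0 = 4/5
!((((p2 && (p1 -> p1)) || p1) || !(!p1 && p2)) || (!(p1 -> (p2 && p2)) && (p1 || (p2 || p1)))) || (((((p2 || p2) -> p1) && ((p2 && p1) && p1)) && ((p2 || p2) || !p2)) || (!((p2 || (p2 || p2)) || (p1 || p2)) && (!(p2 && p2) || p2))) = 0 || 4/5 = 4/5

4/5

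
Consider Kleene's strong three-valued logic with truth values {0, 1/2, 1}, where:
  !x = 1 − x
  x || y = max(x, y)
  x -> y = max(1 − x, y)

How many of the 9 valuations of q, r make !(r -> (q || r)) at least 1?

0

q = 0, r = 0 ↦ 0  <
q = 0, r = 1/2 ↦ 1/2  <
q = 0, r = 1 ↦ 0  <
q = 1/2, r = 0 ↦ 0  <
q = 1/2, r = 1/2 ↦ 1/2  <
q = 1/2, r = 1 ↦ 0  <
q = 1, r = 0 ↦ 0  <
q = 1, r = 1/2 ↦ 0  <
q = 1, r = 1 ↦ 0  <
So 0 of the 9 assignments meet the threshold.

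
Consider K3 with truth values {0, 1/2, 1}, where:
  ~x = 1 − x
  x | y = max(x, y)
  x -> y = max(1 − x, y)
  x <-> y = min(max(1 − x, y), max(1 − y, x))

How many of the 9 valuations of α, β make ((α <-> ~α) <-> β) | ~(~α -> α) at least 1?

α = 0, β = 0 ↦ 1  ≥
α = 0, β = 1/2 ↦ 1  ≥
α = 0, β = 1 ↦ 1  ≥
α = 1/2, β = 0 ↦ 1/2  <
α = 1/2, β = 1/2 ↦ 1/2  <
α = 1/2, β = 1 ↦ 1/2  <
α = 1, β = 0 ↦ 1  ≥
α = 1, β = 1/2 ↦ 1/2  <
α = 1, β = 1 ↦ 0  <
So 4 of the 9 assignments meet the threshold.

4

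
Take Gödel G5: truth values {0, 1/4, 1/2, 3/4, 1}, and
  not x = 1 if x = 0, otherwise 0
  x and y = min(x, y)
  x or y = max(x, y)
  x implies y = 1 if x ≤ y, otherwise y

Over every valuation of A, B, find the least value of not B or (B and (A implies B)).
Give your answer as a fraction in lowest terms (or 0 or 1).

1/4

Take A = 0, B = 1/4:
not B = not 1/4 = 0
A implies B = 0 implies 1/4 = 1
B and (A implies B) = 1/4 and 1 = 1/4
not B or (B and (A implies B)) = 0 or 1/4 = 1/4
No assignment yields a value below 1/4, so this is the minimum.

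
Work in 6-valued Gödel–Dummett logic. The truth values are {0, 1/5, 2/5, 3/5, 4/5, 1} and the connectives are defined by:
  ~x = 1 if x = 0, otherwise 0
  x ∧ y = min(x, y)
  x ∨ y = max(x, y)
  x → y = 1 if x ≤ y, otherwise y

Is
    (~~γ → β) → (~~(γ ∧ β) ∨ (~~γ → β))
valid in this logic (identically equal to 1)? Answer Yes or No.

At β = 1, γ = 3/5, for instance:
~γ = ~3/5 = 0
~~γ = ~0 = 1
~~γ → β = 1 → 1 = 1
γ ∧ β = 3/5 ∧ 1 = 3/5
~(γ ∧ β) = ~3/5 = 0
~~(γ ∧ β) = ~0 = 1
~~(γ ∧ β) ∨ (~~γ → β) = 1 ∨ 1 = 1
(~~γ → β) → (~~(γ ∧ β) ∨ (~~γ → β)) = 1 → 1 = 1
and checking the remaining 35 assignments likewise gives ≥ 1 in every case.

Yes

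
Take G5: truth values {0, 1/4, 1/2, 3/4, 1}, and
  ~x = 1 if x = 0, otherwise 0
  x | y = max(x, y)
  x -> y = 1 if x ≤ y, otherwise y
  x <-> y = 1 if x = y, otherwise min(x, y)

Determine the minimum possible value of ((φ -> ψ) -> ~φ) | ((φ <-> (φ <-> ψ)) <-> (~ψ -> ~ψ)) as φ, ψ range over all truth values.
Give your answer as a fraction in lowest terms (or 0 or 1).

Take φ = 1/4, ψ = 1/4:
φ -> ψ = 1/4 -> 1/4 = 1
~φ = ~1/4 = 0
(φ -> ψ) -> ~φ = 1 -> 0 = 0
φ <-> ψ = 1/4 <-> 1/4 = 1
φ <-> (φ <-> ψ) = 1/4 <-> 1 = 1/4
~ψ = ~1/4 = 0
~ψ = ~1/4 = 0
~ψ -> ~ψ = 0 -> 0 = 1
(φ <-> (φ <-> ψ)) <-> (~ψ -> ~ψ) = 1/4 <-> 1 = 1/4
((φ -> ψ) -> ~φ) | ((φ <-> (φ <-> ψ)) <-> (~ψ -> ~ψ)) = 0 | 1/4 = 1/4
No assignment yields a value below 1/4, so this is the minimum.

1/4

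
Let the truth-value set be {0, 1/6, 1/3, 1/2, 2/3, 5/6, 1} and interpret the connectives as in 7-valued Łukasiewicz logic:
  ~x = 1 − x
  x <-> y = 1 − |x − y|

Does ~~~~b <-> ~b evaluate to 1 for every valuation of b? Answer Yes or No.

No

Counterexample: take b = 0.
~b = ~0 = 1
~~b = ~1 = 0
~~~b = ~0 = 1
~~~~b = ~1 = 0
~b = ~0 = 1
~~~~b <-> ~b = 0 <-> 1 = 0
This gives 0 ≠ 1.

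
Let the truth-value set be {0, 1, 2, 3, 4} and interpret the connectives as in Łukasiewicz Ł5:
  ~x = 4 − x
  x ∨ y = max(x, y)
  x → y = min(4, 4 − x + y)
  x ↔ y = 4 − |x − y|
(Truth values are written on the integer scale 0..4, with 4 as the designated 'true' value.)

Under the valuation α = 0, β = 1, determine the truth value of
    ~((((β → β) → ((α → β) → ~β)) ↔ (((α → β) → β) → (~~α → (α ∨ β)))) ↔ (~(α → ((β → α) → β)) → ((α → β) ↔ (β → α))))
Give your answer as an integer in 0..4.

β → β = 1 → 1 = 4
α → β = 0 → 1 = 4
~β = ~1 = 3
(α → β) → ~β = 4 → 3 = 3
(β → β) → ((α → β) → ~β) = 4 → 3 = 3
α → β = 0 → 1 = 4
(α → β) → β = 4 → 1 = 1
~α = ~0 = 4
~~α = ~4 = 0
α ∨ β = 0 ∨ 1 = 1
~~α → (α ∨ β) = 0 → 1 = 4
((α → β) → β) → (~~α → (α ∨ β)) = 1 → 4 = 4
((β → β) → ((α → β) → ~β)) ↔ (((α → β) → β) → (~~α → (α ∨ β))) = 3 ↔ 4 = 3
β → α = 1 → 0 = 3
(β → α) → β = 3 → 1 = 2
α → ((β → α) → β) = 0 → 2 = 4
~(α → ((β → α) → β)) = ~4 = 0
α → β = 0 → 1 = 4
β → α = 1 → 0 = 3
(α → β) ↔ (β → α) = 4 ↔ 3 = 3
~(α → ((β → α) → β)) → ((α → β) ↔ (β → α)) = 0 → 3 = 4
(((β → β) → ((α → β) → ~β)) ↔ (((α → β) → β) → (~~α → (α ∨ β)))) ↔ (~(α → ((β → α) → β)) → ((α → β) ↔ (β → α))) = 3 ↔ 4 = 3
~((((β → β) → ((α → β) → ~β)) ↔ (((α → β) → β) → (~~α → (α ∨ β)))) ↔ (~(α → ((β → α) → β)) → ((α → β) ↔ (β → α)))) = ~3 = 1

1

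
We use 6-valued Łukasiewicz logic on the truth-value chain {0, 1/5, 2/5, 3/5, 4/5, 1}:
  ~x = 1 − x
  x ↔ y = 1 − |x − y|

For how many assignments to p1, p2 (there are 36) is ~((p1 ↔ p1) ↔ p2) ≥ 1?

6

value 1: 6 assignments (counts)
value 4/5: 6 assignments
value 3/5: 6 assignments
value 2/5: 6 assignments
value 1/5: 6 assignments
value 0: 6 assignments
So 6 of the 36 assignments meet the threshold.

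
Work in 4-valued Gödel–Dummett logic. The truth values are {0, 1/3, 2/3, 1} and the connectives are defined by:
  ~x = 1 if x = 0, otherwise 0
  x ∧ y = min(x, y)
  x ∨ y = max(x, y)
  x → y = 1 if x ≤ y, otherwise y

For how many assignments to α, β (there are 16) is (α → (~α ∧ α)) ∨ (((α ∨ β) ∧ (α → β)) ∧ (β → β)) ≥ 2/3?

α = 0, β = 0 ↦ 1  ≥
α = 0, β = 1/3 ↦ 1  ≥
α = 0, β = 2/3 ↦ 1  ≥
α = 0, β = 1 ↦ 1  ≥
α = 1/3, β = 0 ↦ 0  <
α = 1/3, β = 1/3 ↦ 1/3  <
α = 1/3, β = 2/3 ↦ 2/3  ≥
α = 1/3, β = 1 ↦ 1  ≥
α = 2/3, β = 0 ↦ 0  <
α = 2/3, β = 1/3 ↦ 1/3  <
α = 2/3, β = 2/3 ↦ 2/3  ≥
α = 2/3, β = 1 ↦ 1  ≥
α = 1, β = 0 ↦ 0  <
α = 1, β = 1/3 ↦ 1/3  <
α = 1, β = 2/3 ↦ 2/3  ≥
α = 1, β = 1 ↦ 1  ≥
So 10 of the 16 assignments meet the threshold.

10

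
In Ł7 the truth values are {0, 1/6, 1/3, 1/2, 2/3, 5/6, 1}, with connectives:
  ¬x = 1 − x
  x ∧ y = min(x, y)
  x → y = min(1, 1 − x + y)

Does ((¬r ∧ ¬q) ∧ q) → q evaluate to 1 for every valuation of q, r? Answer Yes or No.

Yes

At q = 1/3, r = 0, for instance:
¬r = ¬0 = 1
¬q = ¬1/3 = 2/3
¬r ∧ ¬q = 1 ∧ 2/3 = 2/3
(¬r ∧ ¬q) ∧ q = 2/3 ∧ 1/3 = 1/3
((¬r ∧ ¬q) ∧ q) → q = 1/3 → 1/3 = 1
and checking the remaining 48 assignments likewise gives ≥ 1 in every case.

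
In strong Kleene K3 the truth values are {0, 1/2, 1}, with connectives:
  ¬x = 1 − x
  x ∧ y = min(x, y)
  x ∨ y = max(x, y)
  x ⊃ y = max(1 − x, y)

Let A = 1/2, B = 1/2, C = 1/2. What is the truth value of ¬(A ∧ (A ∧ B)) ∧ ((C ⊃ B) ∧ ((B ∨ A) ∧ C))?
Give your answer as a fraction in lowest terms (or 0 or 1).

1/2

A ∧ B = 1/2 ∧ 1/2 = 1/2
A ∧ (A ∧ B) = 1/2 ∧ 1/2 = 1/2
¬(A ∧ (A ∧ B)) = ¬1/2 = 1/2
C ⊃ B = 1/2 ⊃ 1/2 = 1/2
B ∨ A = 1/2 ∨ 1/2 = 1/2
(B ∨ A) ∧ C = 1/2 ∧ 1/2 = 1/2
(C ⊃ B) ∧ ((B ∨ A) ∧ C) = 1/2 ∧ 1/2 = 1/2
¬(A ∧ (A ∧ B)) ∧ ((C ⊃ B) ∧ ((B ∨ A) ∧ C)) = 1/2 ∧ 1/2 = 1/2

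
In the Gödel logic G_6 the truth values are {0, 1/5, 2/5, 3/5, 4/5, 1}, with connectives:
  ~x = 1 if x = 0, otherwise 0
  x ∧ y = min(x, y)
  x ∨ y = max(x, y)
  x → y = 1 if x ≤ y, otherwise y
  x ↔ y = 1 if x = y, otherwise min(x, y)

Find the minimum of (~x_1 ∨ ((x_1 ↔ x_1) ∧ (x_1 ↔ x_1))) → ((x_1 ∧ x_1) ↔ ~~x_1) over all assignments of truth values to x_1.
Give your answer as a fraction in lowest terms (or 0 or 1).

Take x_1 = 1/5:
~x_1 = ~1/5 = 0
x_1 ↔ x_1 = 1/5 ↔ 1/5 = 1
x_1 ↔ x_1 = 1/5 ↔ 1/5 = 1
(x_1 ↔ x_1) ∧ (x_1 ↔ x_1) = 1 ∧ 1 = 1
~x_1 ∨ ((x_1 ↔ x_1) ∧ (x_1 ↔ x_1)) = 0 ∨ 1 = 1
x_1 ∧ x_1 = 1/5 ∧ 1/5 = 1/5
~x_1 = ~1/5 = 0
~~x_1 = ~0 = 1
(x_1 ∧ x_1) ↔ ~~x_1 = 1/5 ↔ 1 = 1/5
(~x_1 ∨ ((x_1 ↔ x_1) ∧ (x_1 ↔ x_1))) → ((x_1 ∧ x_1) ↔ ~~x_1) = 1 → 1/5 = 1/5
No assignment yields a value below 1/5, so this is the minimum.

1/5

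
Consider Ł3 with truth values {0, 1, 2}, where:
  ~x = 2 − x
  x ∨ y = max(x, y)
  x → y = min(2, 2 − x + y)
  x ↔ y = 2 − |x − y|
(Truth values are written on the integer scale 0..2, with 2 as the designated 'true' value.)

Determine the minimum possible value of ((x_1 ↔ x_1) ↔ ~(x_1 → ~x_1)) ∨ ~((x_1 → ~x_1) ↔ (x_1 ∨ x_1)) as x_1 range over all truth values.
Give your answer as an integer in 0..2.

Take x_1 = 1:
x_1 ↔ x_1 = 1 ↔ 1 = 2
~x_1 = ~1 = 1
x_1 → ~x_1 = 1 → 1 = 2
~(x_1 → ~x_1) = ~2 = 0
(x_1 ↔ x_1) ↔ ~(x_1 → ~x_1) = 2 ↔ 0 = 0
~x_1 = ~1 = 1
x_1 → ~x_1 = 1 → 1 = 2
x_1 ∨ x_1 = 1 ∨ 1 = 1
(x_1 → ~x_1) ↔ (x_1 ∨ x_1) = 2 ↔ 1 = 1
~((x_1 → ~x_1) ↔ (x_1 ∨ x_1)) = ~1 = 1
((x_1 ↔ x_1) ↔ ~(x_1 → ~x_1)) ∨ ~((x_1 → ~x_1) ↔ (x_1 ∨ x_1)) = 0 ∨ 1 = 1
No assignment yields a value below 1, so this is the minimum.

1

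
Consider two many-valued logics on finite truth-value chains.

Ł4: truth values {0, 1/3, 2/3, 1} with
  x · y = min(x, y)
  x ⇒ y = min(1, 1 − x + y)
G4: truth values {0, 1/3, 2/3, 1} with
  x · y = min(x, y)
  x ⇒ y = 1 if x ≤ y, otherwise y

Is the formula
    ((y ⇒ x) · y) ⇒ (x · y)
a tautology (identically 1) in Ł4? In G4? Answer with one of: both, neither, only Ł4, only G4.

In Ł4: at x = 0, y = 1/3 the value is 2/3 — not a tautology.
In G4: every assignment gives 1 — tautology.

only G4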